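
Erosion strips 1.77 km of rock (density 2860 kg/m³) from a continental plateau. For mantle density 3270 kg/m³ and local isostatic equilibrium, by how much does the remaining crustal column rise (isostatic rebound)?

Unloading: uplift u = e ρ_c/ρ_m = 1.77 km × 2860/3270 = 1.55 km.

1.55 km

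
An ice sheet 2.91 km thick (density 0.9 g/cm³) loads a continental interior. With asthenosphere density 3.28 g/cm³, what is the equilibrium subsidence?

Isostatic balance requires: the ice load ρ_ice t is balanced by mantle displaced below, ρ_m s.
s = t ρ_ice / ρ_m = 2.91 km × 0.9/3.28 = 0.798 km.

0.798 km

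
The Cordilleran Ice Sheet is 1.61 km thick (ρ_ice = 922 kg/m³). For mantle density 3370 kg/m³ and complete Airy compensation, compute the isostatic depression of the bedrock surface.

0.44 km

In Airy isostatic equilibrium: the ice load ρ_ice t is balanced by mantle displaced below, ρ_m s.
s = t ρ_ice / ρ_m = 1.61 km × 922/3370 = 0.44 km.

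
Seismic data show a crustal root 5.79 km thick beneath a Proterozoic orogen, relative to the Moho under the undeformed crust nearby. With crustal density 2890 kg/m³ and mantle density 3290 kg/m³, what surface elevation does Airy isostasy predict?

0.801 km

In Airy isostatic equilibrium: ρ_c h = (ρ_m − ρ_c) r.
h = r (ρ_m − ρ_c) / ρ_c = 5.79 km × (3290 − 2890) / 2890 = 0.801 km.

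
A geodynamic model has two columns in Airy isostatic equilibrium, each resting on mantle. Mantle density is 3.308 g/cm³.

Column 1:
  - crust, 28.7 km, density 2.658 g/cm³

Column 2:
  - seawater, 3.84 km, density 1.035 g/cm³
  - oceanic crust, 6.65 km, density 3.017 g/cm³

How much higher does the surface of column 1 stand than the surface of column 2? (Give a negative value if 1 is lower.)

For any compensation level in the mantle, the mantle terms cancel and isostasy reduces to e = (Σt_1 − Σt_2) − (Σ(ρt)_1 − Σ(ρt)_2) / ρ_m.
Σt_1 = 28.7 km; Σt_2 = 10.49 km; Σ(ρt)_1 = 76.2846; Σ(ρt)_2 = 24.03745 (in km·g/cm³).
e = (28.7 − 10.49) − (76.2846 − 24.03745) / 3.308 = 2.42 km.

2.42 km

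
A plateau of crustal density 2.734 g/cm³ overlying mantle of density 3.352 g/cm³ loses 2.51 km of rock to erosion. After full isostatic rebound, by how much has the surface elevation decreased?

0.463 km

Rebound u = e ρ_c/ρ_m = 2.51 km × 2.734/3.352 = 2.047 km.
Net surface drop = e − u = 2.51 km − 2.047 km = e (ρ_m − ρ_c)/ρ_m = 0.463 km.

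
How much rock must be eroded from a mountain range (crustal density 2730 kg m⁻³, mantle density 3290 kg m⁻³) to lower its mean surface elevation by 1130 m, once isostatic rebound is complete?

Net drop Δ = e − u = e − e ρ_c/ρ_m = e (ρ_m − ρ_c)/ρ_m.
e = Δ ρ_m/(ρ_m − ρ_c) = 1130 m × 3290/560 = 6640 m.

6640 m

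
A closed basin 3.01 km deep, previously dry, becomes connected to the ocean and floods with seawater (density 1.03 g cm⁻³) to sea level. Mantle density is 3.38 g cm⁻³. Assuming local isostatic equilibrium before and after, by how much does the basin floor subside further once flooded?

After flooding the water column is d + s deep. Its weight must equal the weight of mantle displaced by the extra subsidence s: (d + s) ρ_w = s ρ_m.
s = d ρ_w / (ρ_m − ρ_w) = 3.01 km × 1.03/(3.38 − 1.03) = 1.32 km.

1.32 km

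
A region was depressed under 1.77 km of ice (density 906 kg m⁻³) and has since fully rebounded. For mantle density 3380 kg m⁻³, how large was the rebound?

Removing the load lets mantle flow back in; uplift u satisfies ρ_ice t = ρ_m u.
u = t ρ_ice/ρ_m = 1.77 km × 906/3380 = 0.474 km.

0.474 km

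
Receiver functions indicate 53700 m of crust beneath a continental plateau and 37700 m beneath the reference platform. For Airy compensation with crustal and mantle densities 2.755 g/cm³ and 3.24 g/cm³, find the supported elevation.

2400 m

Excess crust Δ = 53700 m − 37700 m = 16000 m, split between elevation h and root r with h + r = Δ.
Airy balance ρ_c h = (ρ_m − ρ_c) r gives r = h ρ_c/(ρ_m − ρ_c), so h (1 + ρ_c/(ρ_m − ρ_c)) = Δ, i.e. h = Δ (ρ_m − ρ_c)/ρ_m.
h = 16000 m × 0.485/3.24 = 2400 m.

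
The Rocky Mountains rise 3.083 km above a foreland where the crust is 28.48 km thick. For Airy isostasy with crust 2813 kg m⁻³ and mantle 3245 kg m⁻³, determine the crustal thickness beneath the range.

Root depth r = h ρ_c / (ρ_m − ρ_c) = 3.083 km × 2813 / 432 = 20.08 km.
Total thickness = T + h + r = 28.48 km + 3.083 km + 20.08 km = 51.6 km.

51.6 km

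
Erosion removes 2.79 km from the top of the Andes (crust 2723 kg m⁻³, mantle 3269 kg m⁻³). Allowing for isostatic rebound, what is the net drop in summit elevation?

0.466 km

Rebound u = e ρ_c/ρ_m = 2.79 km × 2723/3269 = 2.324 km.
Net surface drop = e − u = 2.79 km − 2.324 km = e (ρ_m − ρ_c)/ρ_m = 0.466 km.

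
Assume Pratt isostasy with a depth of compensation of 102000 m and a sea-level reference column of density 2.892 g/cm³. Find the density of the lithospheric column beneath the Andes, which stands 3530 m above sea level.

Pratt balance: ρ_ref D = ρ (D + h).
ρ = ρ_ref D/(D + h) = 2.892 × 102000 m/(102000 m + 3530 m) = 2.8 g/cm³.

2.8 g/cm³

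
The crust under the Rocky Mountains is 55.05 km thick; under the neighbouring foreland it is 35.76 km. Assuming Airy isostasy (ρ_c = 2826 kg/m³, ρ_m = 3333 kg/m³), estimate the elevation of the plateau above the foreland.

2.93 km

Excess crust Δ = 55.05 km − 35.76 km = 19.29 km, split between elevation h and root r with h + r = Δ.
Airy balance ρ_c h = (ρ_m − ρ_c) r gives r = h ρ_c/(ρ_m − ρ_c), so h (1 + ρ_c/(ρ_m − ρ_c)) = Δ, i.e. h = Δ (ρ_m − ρ_c)/ρ_m.
h = 19.29 km × 507/3333 = 2.93 km.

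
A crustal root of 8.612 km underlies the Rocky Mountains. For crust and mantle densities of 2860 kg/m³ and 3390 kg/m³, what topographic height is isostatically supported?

In Airy isostatic equilibrium: ρ_c h = (ρ_m − ρ_c) r.
h = r (ρ_m − ρ_c) / ρ_c = 8.612 km × (3390 − 2860) / 2860 = 1.6 km.

1.6 km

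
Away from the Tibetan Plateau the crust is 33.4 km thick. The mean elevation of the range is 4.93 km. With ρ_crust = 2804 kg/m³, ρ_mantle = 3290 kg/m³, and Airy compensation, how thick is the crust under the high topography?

66.8 km

Root depth r = h ρ_c / (ρ_m − ρ_c) = 4.93 km × 2804 / 486 = 28.44 km.
Total thickness = T + h + r = 33.4 km + 4.93 km + 28.44 km = 66.8 km.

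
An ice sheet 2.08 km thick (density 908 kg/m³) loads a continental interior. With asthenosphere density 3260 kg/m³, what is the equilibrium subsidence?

Balancing pressure at the compensation depth: the ice load ρ_ice t is balanced by mantle displaced below, ρ_m s.
s = t ρ_ice / ρ_m = 2.08 km × 908/3260 = 0.579 km.

0.579 km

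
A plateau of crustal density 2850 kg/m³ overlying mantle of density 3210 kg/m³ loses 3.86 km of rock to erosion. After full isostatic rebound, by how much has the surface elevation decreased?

0.433 km

Rebound u = e ρ_c/ρ_m = 3.86 km × 2850/3210 = 3.427 km.
Net surface drop = e − u = 3.86 km − 3.427 km = e (ρ_m − ρ_c)/ρ_m = 0.433 km.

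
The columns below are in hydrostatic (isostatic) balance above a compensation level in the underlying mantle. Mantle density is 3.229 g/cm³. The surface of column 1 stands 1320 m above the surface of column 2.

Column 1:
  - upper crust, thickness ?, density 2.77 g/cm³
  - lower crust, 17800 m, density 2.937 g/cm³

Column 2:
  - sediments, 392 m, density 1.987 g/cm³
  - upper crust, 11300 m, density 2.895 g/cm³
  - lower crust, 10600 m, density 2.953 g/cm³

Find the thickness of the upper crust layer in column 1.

13600 m

Take the compensation level at the base of the deeper column (depth z_c below the surface of column 1) and equate Σ ρ_i t_i down to z_c; mantle fills any gap and the z_c terms cancel.
Column 1: x×2.77 + 17800×2.937 + (z_c − 17800 − x)×3.229
Column 2: 1320×0 + 392×1.987 + 11300×2.895 + 10600×2.953 + (z_c − 1320 − 22292)×3.229
The z_c×3.229 term appears on both sides and cancels. Collect the known terms of each column as K = Σ(ρt)_known − 3.229 × (depth of known layers): K_1 = 52278.6 − 3.229×17800 = −5197.6; K_2 = 64794.204 − 3.229×(1320 + 22292) = −11448.944.
Balance: K_1 − x×(3.229 − 2.77) = K_2, so x = (K_1 − K_2)/(3.229 − 2.77) = 6251.34/0.459 = 13600 m.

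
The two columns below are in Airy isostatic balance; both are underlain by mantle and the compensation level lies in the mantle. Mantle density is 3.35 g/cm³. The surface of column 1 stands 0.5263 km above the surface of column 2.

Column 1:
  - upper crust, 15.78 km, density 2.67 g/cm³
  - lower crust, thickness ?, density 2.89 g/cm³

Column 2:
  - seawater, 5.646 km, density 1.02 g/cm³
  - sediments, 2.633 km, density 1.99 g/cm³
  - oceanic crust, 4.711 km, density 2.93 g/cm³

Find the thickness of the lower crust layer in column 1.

Take the compensation level at the base of the deeper column (depth z_c below the surface of column 1) and equate Σ ρ_i t_i down to z_c; mantle fills any gap and the z_c terms cancel.
Column 1: 15.78×2.67 + x×2.89 + (z_c − 15.78 − x)×3.35
Column 2: 0.5263×0 + 5.646×1.02 + 2.633×1.99 + 4.711×2.93 + (z_c − 0.5263 − 12.99)×3.35
The z_c×3.35 term appears on both sides and cancels. Collect the known terms of each column as K = Σ(ρt)_known − 3.35 × (depth of known layers): K_1 = 42.1326 − 3.35×15.78 = −10.7304; K_2 = 24.80182 − 3.35×(0.5263 + 12.99) = −20.477785.
Balance: K_1 − x×(3.35 − 2.89) = K_2, so x = (K_1 − K_2)/(3.35 − 2.89) = 9.74738/0.46 = 21.2 km.

21.2 km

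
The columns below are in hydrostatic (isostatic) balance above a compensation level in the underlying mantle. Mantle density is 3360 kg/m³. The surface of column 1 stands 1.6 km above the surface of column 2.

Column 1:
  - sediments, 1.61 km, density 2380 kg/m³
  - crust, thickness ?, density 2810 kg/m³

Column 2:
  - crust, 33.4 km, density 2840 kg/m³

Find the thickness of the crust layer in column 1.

38.5 km

Take the compensation level at the base of the deeper column (depth z_c below the surface of column 1) and equate Σ ρ_i t_i down to z_c; mantle fills any gap and the z_c terms cancel.
Column 1: 1.61×2380 + x×2810 + (z_c − 1.61 − x)×3360
Column 2: 1.6×0 + 33.4×2840 + (z_c − 1.6 − 33.4)×3360
The z_c×3360 term appears on both sides and cancels. Collect the known terms of each column as K = Σ(ρt)_known − 3360 × (depth of known layers): K_1 = 3831.8 − 3360×1.61 = −1577.8; K_2 = 94856 − 3360×(1.6 + 33.4) = −22744.
Balance: K_1 − x×(3360 − 2810) = K_2, so x = (K_1 − K_2)/(3360 − 2810) = 21166.2/550 = 38.5 km.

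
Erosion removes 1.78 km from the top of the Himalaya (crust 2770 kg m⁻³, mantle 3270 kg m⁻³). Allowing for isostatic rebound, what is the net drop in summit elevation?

0.272 km

Rebound u = e ρ_c/ρ_m = 1.78 km × 2770/3270 = 1.508 km.
Net surface drop = e − u = 1.78 km − 1.508 km = e (ρ_m − ρ_c)/ρ_m = 0.272 km.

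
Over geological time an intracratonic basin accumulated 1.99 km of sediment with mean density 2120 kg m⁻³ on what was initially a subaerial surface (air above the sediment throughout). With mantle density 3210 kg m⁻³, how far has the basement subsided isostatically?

Subaerial load: s = t ρ_sed / ρ_m = 1.99 km × 2120/3210 = 1.31 km.

1.31 km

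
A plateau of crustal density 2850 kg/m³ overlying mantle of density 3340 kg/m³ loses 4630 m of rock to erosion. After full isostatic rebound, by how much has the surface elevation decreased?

679 m

Rebound u = e ρ_c/ρ_m = 4630 m × 2850/3340 = 3951 m.
Net surface drop = e − u = 4630 m − 3951 m = e (ρ_m − ρ_c)/ρ_m = 679 m.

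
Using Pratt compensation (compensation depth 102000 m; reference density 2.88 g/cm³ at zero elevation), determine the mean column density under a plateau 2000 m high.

2.82 g/cm³

Pratt balance: ρ_ref D = ρ (D + h).
ρ = ρ_ref D/(D + h) = 2.88 × 102000 m/(102000 m + 2000 m) = 2.82 g/cm³.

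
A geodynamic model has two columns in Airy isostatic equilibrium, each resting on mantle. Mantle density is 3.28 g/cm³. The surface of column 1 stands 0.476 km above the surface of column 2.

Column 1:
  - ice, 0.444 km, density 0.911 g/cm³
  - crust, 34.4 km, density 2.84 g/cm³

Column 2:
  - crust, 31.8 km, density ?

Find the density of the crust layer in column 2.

2.82 g/cm³

Take the compensation level at the base of the deeper column (depth z_c below the surface of column 1) and equate Σ ρ_i t_i down to z_c; mantle fills any gap and the z_c terms cancel.
Column 1: 0.444×0.911 + 34.4×2.84 + (z_c − 34.844)×3.28
Column 2: 0.476×0 + 31.8×ρ + (z_c − 0.476 − 31.8)×3.28
The z_c×3.28 term appears on both sides and cancels. Collect the known terms of each column as K = Σ(ρt)_known − 3.28 × (depth of known layers): K_1 = 98.100484 − 3.28×34.844 = −16.187836; K_2 = 0 − 3.28×(0.476 + 31.8) = −105.86528.
Balance: K_1 = K_2 + 31.8×ρ, so ρ = (K_1 − K_2)/31.8 = 89.6774/31.8 = 2.82 g/cm³.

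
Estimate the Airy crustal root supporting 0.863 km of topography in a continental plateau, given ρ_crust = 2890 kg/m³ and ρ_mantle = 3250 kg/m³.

6.93 km

By Archimedes' principle applied to the lithosphere: the weight of the topography is balanced by the buoyancy of the root, ρ_c h = (ρ_m − ρ_c) r.
r = h · ρ_c / (ρ_m − ρ_c) = 0.863 km × 2890 / (3250 − 2890) = 6.93 km.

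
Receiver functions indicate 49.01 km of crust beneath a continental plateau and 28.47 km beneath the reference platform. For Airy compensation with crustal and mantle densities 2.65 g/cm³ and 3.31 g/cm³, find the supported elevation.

Excess crust Δ = 49.01 km − 28.47 km = 20.54 km, split between elevation h and root r with h + r = Δ.
Airy balance ρ_c h = (ρ_m − ρ_c) r gives r = h ρ_c/(ρ_m − ρ_c), so h (1 + ρ_c/(ρ_m − ρ_c)) = Δ, i.e. h = Δ (ρ_m − ρ_c)/ρ_m.
h = 20.54 km × 0.66/3.31 = 4.1 km.

4.1 km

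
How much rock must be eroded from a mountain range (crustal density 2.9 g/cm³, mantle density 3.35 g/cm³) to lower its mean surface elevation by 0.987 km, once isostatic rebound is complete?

Net drop Δ = e − u = e − e ρ_c/ρ_m = e (ρ_m − ρ_c)/ρ_m.
e = Δ ρ_m/(ρ_m − ρ_c) = 0.987 km × 3.35/0.45 = 7.35 km.

7.35 km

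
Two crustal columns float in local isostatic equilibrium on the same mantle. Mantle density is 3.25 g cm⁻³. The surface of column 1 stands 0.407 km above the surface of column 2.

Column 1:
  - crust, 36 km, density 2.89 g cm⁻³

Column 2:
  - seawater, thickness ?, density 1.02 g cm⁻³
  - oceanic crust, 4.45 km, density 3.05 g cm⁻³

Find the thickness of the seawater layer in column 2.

4.82 km

Take the compensation level at the base of the deeper column (depth z_c below the surface of column 1) and equate Σ ρ_i t_i down to z_c; mantle fills any gap and the z_c terms cancel.
Column 1: 36×2.89 + (z_c − 36)×3.25
Column 2: 0.407×0 + x×1.02 + 4.45×3.05 + (z_c − 0.407 − 4.45 − x)×3.25
The z_c×3.25 term appears on both sides and cancels. Collect the known terms of each column as K = Σ(ρt)_known − 3.25 × (depth of known layers): K_1 = 104.04 − 3.25×36 = −12.96; K_2 = 13.5725 − 3.25×(0.407 + 4.45) = −2.21275.
Balance: K_1 = K_2 − x×(3.25 − 1.02), so x = (K_2 − K_1)/(3.25 − 1.02) = 10.7472/2.23 = 4.82 km.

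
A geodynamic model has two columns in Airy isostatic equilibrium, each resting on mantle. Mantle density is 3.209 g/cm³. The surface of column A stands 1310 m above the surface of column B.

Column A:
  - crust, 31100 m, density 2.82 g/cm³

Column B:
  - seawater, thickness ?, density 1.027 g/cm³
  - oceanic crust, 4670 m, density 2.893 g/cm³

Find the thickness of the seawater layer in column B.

Take the compensation level at the base of the deeper column (depth z_c below the surface of column A) and equate Σ ρ_i t_i down to z_c; mantle fills any gap and the z_c terms cancel.
Column A: 31100×2.82 + (z_c − 31100)×3.209
Column B: 1310×0 + x×1.027 + 4670×2.893 + (z_c − 1310 − 4670 − x)×3.209
The z_c×3.209 term appears on both sides and cancels. Collect the known terms of each column as K = Σ(ρt)_known − 3.209 × (depth of known layers): K_A = 87702 − 3.209×31100 = −12097.9; K_B = 13510.31 − 3.209×(1310 + 4670) = −5679.51.
Balance: K_A = K_B − x×(3.209 − 1.027), so x = (K_B − K_A)/(3.209 − 1.027) = 6418.39/2.182 = 2940 m.

2940 m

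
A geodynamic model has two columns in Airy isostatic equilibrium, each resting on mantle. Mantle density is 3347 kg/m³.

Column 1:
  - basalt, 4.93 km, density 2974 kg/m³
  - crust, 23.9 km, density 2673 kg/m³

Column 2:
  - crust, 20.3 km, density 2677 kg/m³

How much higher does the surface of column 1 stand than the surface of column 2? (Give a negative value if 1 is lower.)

1.3 km

For any compensation level in the mantle, the mantle terms cancel and isostasy reduces to e = (Σt_1 − Σt_2) − (Σ(ρt)_1 − Σ(ρt)_2) / ρ_m.
Σt_1 = 28.83 km; Σt_2 = 20.3 km; Σ(ρt)_1 = 78546.52; Σ(ρt)_2 = 54343.1 (in km·kg/m³).
e = (28.83 − 20.3) − (78546.52 − 54343.1) / 3347 = 1.3 km.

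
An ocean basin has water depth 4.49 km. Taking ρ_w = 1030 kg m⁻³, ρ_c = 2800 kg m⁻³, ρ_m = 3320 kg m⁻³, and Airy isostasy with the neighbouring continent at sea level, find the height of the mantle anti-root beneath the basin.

15.3 km

In Airy isostatic equilibrium: replacing crust with seawater at the top is compensated by replacing crust with mantle at the base: d (ρ_c − ρ_w) = a (ρ_m − ρ_c).
a = d (ρ_c − ρ_w)/(ρ_m − ρ_c) = 4.49 km × 1770/520 = 15.3 km.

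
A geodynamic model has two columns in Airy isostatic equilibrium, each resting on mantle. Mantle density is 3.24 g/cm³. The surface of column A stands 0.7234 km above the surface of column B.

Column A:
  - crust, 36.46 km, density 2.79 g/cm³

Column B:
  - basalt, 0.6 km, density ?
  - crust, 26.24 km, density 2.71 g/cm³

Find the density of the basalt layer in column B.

Take the compensation level at the base of the deeper column (depth z_c below the surface of column A) and equate Σ ρ_i t_i down to z_c; mantle fills any gap and the z_c terms cancel.
Column A: 36.46×2.79 + (z_c − 36.46)×3.24
Column B: 0.7234×0 + 0.6×ρ + 26.24×2.71 + (z_c − 0.7234 − 26.84)×3.24
The z_c×3.24 term appears on both sides and cancels. Collect the known terms of each column as K = Σ(ρt)_known − 3.24 × (depth of known layers): K_A = 101.7234 − 3.24×36.46 = −16.407; K_B = 71.1104 − 3.24×(0.7234 + 26.84) = −18.195016.
Balance: K_A = K_B + 0.6×ρ, so ρ = (K_A − K_B)/0.6 = 1.78802/0.6 = 2.98 g/cm³.

2.98 g/cm³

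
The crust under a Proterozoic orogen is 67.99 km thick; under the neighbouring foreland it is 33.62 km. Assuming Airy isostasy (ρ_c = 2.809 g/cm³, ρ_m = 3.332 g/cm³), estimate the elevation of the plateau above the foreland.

Excess crust Δ = 67.99 km − 33.62 km = 34.37 km, split between elevation h and root r with h + r = Δ.
Airy balance ρ_c h = (ρ_m − ρ_c) r gives r = h ρ_c/(ρ_m − ρ_c), so h (1 + ρ_c/(ρ_m − ρ_c)) = Δ, i.e. h = Δ (ρ_m − ρ_c)/ρ_m.
h = 34.37 km × 0.523/3.332 = 5.39 km.

5.39 km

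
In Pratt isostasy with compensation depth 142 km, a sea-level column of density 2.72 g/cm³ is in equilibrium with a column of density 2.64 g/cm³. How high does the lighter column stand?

4.3 km

ρ_ref D = ρ (D + h) → h = D (ρ_ref − ρ)/ρ.
h = 142 km × (2.72 − 2.64)/2.64 = 4.3 km.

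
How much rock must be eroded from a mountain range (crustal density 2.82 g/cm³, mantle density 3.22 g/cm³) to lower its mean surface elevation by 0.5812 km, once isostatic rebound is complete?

Net drop Δ = e − u = e − e ρ_c/ρ_m = e (ρ_m − ρ_c)/ρ_m.
e = Δ ρ_m/(ρ_m − ρ_c) = 0.5812 km × 3.22/0.4 = 4.68 km.

4.68 km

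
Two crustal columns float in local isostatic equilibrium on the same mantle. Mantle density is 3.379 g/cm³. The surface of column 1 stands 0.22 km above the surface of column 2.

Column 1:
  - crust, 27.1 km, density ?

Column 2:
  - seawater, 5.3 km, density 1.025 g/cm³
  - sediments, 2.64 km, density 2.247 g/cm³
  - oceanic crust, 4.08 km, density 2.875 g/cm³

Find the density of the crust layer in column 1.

2.71 g/cm³

Take the compensation level at the base of the deeper column (depth z_c below the surface of column 1) and equate Σ ρ_i t_i down to z_c; mantle fills any gap and the z_c terms cancel.
Column 1: 27.1×ρ + (z_c − 27.1)×3.379
Column 2: 0.22×0 + 5.3×1.025 + 2.64×2.247 + 4.08×2.875 + (z_c − 0.22 − 12.02)×3.379
The z_c×3.379 term appears on both sides and cancels. Collect the known terms of each column as K = Σ(ρt)_known − 3.379 × (depth of known layers): K_1 = 0 − 3.379×27.1 = −91.5709; K_2 = 23.09458 − 3.379×(0.22 + 12.02) = −18.26438.
Balance: K_1 + 27.1×ρ = K_2, so ρ = (K_2 − K_1)/27.1 = 73.3065/27.1 = 2.71 g/cm³.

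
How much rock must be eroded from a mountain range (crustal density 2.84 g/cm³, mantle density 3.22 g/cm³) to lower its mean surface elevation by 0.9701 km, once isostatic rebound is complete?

8.22 km

Net drop Δ = e − u = e − e ρ_c/ρ_m = e (ρ_m − ρ_c)/ρ_m.
e = Δ ρ_m/(ρ_m − ρ_c) = 0.9701 km × 3.22/0.38 = 8.22 km.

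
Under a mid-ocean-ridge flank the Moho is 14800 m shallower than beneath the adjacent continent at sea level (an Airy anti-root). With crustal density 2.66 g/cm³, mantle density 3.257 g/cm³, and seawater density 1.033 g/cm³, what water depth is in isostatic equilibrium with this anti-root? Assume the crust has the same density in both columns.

Replacing a thickness d of crust by seawater at the top must be balanced by replacing crust with mantle at the base: d (ρ_c − ρ_w) = a (ρ_m − ρ_c).
d = a (ρ_m − ρ_c)/(ρ_c − ρ_w) = 14800 m × 0.597/1.627 = 5430 m.

5430 m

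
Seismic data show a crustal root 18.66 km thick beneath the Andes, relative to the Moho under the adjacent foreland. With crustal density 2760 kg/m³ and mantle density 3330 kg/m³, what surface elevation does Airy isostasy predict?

3.85 km

Equating mass per unit area of the two columns: ρ_c h = (ρ_m − ρ_c) r.
h = r (ρ_m − ρ_c) / ρ_c = 18.66 km × (3330 − 2760) / 2760 = 3.85 km.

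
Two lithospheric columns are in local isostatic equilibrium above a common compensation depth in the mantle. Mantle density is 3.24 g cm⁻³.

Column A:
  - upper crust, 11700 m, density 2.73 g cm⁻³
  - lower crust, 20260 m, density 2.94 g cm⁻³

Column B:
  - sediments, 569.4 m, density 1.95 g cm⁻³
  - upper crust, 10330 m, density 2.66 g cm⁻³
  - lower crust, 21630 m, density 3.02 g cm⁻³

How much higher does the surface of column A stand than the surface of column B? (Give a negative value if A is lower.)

173 m

For any compensation level in the mantle, the mantle terms cancel and isostasy reduces to e = (Σt_A − Σt_B) − (Σ(ρt)_A − Σ(ρt)_B) / ρ_m.
Σt_A = 31960 m; Σt_B = 32529.4 m; Σ(ρt)_A = 91505.4; Σ(ρt)_B = 93910.73 (in m·g cm⁻³).
e = (31960 − 32529.4) − (91505.4 − 93910.73) / 3.24 = 173 m.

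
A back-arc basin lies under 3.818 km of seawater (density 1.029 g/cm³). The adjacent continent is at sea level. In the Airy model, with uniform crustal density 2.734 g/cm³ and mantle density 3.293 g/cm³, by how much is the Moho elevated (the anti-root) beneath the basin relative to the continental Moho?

Equating mass per unit area of the two columns: replacing crust with seawater at the top is compensated by replacing crust with mantle at the base: d (ρ_c − ρ_w) = a (ρ_m − ρ_c).
a = d (ρ_c − ρ_w)/(ρ_m − ρ_c) = 3.818 km × 1.705/0.559 = 11.6 km.

11.6 km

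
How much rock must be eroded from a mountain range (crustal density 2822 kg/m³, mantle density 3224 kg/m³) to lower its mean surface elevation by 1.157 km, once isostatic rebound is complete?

9.28 km

Net drop Δ = e − u = e − e ρ_c/ρ_m = e (ρ_m − ρ_c)/ρ_m.
e = Δ ρ_m/(ρ_m − ρ_c) = 1.157 km × 3224/402 = 9.28 km.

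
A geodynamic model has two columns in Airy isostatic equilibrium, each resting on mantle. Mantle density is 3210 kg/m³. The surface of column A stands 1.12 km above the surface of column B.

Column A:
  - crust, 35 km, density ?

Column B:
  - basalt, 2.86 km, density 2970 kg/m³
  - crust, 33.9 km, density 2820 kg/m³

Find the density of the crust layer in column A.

Take the compensation level at the base of the deeper column (depth z_c below the surface of column A) and equate Σ ρ_i t_i down to z_c; mantle fills any gap and the z_c terms cancel.
Column A: 35×ρ + (z_c − 35)×3210
Column B: 1.12×0 + 2.86×2970 + 33.9×2820 + (z_c − 1.12 − 36.76)×3210
The z_c×3210 term appears on both sides and cancels. Collect the known terms of each column as K = Σ(ρt)_known − 3210 × (depth of known layers): K_A = 0 − 3210×35 = −112350; K_B = 104092.2 − 3210×(1.12 + 36.76) = −17502.6.
Balance: K_A + 35×ρ = K_B, so ρ = (K_B − K_A)/35 = 94847.4/35 = 2710 kg/m³.

2710 kg/m³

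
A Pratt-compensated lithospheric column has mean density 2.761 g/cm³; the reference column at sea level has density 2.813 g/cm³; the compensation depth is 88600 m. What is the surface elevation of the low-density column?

1670 m

ρ_ref D = ρ (D + h) → h = D (ρ_ref − ρ)/ρ.
h = 88600 m × (2.813 − 2.761)/2.761 = 1670 m.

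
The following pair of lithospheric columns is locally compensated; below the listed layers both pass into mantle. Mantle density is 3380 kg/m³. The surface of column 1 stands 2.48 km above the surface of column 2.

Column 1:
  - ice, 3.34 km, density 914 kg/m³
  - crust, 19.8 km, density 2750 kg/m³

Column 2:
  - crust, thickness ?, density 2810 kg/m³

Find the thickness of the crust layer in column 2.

Take the compensation level at the base of the deeper column (depth z_c below the surface of column 1) and equate Σ ρ_i t_i down to z_c; mantle fills any gap and the z_c terms cancel.
Column 1: 3.34×914 + 19.8×2750 + (z_c − 23.14)×3380
Column 2: 2.48×0 + x×2810 + (z_c − 2.48 − 0 − x)×3380
The z_c×3380 term appears on both sides and cancels. Collect the known terms of each column as K = Σ(ρt)_known − 3380 × (depth of known layers): K_1 = 57502.76 − 3380×23.14 = −20710.44; K_2 = 0 − 3380×(2.48 + 0) = −8382.4.
Balance: K_1 = K_2 − x×(3380 − 2810), so x = (K_2 − K_1)/(3380 − 2810) = 12328/570 = 21.6 km.

21.6 km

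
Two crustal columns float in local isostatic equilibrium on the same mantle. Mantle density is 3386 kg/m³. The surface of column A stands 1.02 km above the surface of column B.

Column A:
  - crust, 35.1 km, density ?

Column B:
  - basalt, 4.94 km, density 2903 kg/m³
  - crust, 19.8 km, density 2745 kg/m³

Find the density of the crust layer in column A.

2860 kg/m³

Take the compensation level at the base of the deeper column (depth z_c below the surface of column A) and equate Σ ρ_i t_i down to z_c; mantle fills any gap and the z_c terms cancel.
Column A: 35.1×ρ + (z_c − 35.1)×3386
Column B: 1.02×0 + 4.94×2903 + 19.8×2745 + (z_c − 1.02 − 24.74)×3386
The z_c×3386 term appears on both sides and cancels. Collect the known terms of each column as K = Σ(ρt)_known − 3386 × (depth of known layers): K_A = 0 − 3386×35.1 = −118848.6; K_B = 68691.82 − 3386×(1.02 + 24.74) = −18531.54.
Balance: K_A + 35.1×ρ = K_B, so ρ = (K_B − K_A)/35.1 = 100317/35.1 = 2860 kg/m³.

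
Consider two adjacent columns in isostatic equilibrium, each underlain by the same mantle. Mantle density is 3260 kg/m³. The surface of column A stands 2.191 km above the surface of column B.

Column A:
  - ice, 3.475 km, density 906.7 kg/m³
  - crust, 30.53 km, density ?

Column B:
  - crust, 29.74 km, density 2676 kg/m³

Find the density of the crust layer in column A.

Take the compensation level at the base of the deeper column (depth z_c below the surface of column A) and equate Σ ρ_i t_i down to z_c; mantle fills any gap and the z_c terms cancel.
Column A: 3.475×906.7 + 30.53×ρ + (z_c − 34.005)×3260
Column B: 2.191×0 + 29.74×2676 + (z_c − 2.191 − 29.74)×3260
The z_c×3260 term appears on both sides and cancels. Collect the known terms of each column as K = Σ(ρt)_known − 3260 × (depth of known layers): K_A = 3150.7825 − 3260×34.005 = −107705.518; K_B = 79584.24 − 3260×(2.191 + 29.74) = −24510.82.
Balance: K_A + 30.53×ρ = K_B, so ρ = (K_B − K_A)/30.53 = 83194.7/30.53 = 2730 kg/m³.

2730 kg/m³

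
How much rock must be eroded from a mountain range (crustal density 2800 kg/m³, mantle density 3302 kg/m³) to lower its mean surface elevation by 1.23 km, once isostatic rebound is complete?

8.09 km

Net drop Δ = e − u = e − e ρ_c/ρ_m = e (ρ_m − ρ_c)/ρ_m.
e = Δ ρ_m/(ρ_m − ρ_c) = 1.23 km × 3302/502 = 8.09 km.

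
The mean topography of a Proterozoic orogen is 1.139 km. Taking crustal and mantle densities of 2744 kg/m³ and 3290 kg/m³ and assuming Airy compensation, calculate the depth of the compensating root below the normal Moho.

By Archimedes' principle applied to the lithosphere: the weight of the topography is balanced by the buoyancy of the root, ρ_c h = (ρ_m − ρ_c) r.
r = h · ρ_c / (ρ_m − ρ_c) = 1.139 km × 2744 / (3290 − 2744) = 5.72 km.

5.72 km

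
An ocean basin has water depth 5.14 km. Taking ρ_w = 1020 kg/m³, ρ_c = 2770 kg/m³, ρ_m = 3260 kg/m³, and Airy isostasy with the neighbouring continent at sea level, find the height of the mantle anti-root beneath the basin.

Balancing pressure at the compensation depth: replacing crust with seawater at the top is compensated by replacing crust with mantle at the base: d (ρ_c − ρ_w) = a (ρ_m − ρ_c).
a = d (ρ_c − ρ_w)/(ρ_m − ρ_c) = 5.14 km × 1750/490 = 18.4 km.

18.4 km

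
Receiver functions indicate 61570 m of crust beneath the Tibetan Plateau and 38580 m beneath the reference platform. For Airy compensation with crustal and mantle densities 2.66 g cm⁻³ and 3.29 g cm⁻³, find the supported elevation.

4400 m

Excess crust Δ = 61570 m − 38580 m = 22990 m, split between elevation h and root r with h + r = Δ.
Airy balance ρ_c h = (ρ_m − ρ_c) r gives r = h ρ_c/(ρ_m − ρ_c), so h (1 + ρ_c/(ρ_m − ρ_c)) = Δ, i.e. h = Δ (ρ_m − ρ_c)/ρ_m.
h = 22990 m × 0.63/3.29 = 4400 m.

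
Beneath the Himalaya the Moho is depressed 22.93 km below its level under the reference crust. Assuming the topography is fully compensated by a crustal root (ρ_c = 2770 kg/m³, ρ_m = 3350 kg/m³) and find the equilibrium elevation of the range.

Equating mass per unit area of the two columns: ρ_c h = (ρ_m − ρ_c) r.
h = r (ρ_m − ρ_c) / ρ_c = 22.93 km × (3350 − 2770) / 2770 = 4.8 km.

4.8 km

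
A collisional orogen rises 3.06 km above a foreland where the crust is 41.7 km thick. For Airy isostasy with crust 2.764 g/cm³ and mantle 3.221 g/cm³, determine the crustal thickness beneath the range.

63.3 km

Root depth r = h ρ_c / (ρ_m − ρ_c) = 3.06 km × 2.764 / 0.457 = 18.51 km.
Total thickness = T + h + r = 41.7 km + 3.06 km + 18.51 km = 63.3 km.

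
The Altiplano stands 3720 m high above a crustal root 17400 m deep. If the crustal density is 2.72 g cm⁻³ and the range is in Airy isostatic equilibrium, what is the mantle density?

3.3 g cm⁻³

Airy balance: ρ_c h = (ρ_m − ρ_c) r → ρ_m = ρ_c (1 + h/r).
ρ_m = 2.72 × (1 + 3720 m/17400 m) = 3.3 g cm⁻³.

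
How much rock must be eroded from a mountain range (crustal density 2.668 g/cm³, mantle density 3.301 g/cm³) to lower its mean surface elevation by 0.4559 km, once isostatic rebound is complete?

2.38 km

Net drop Δ = e − u = e − e ρ_c/ρ_m = e (ρ_m − ρ_c)/ρ_m.
e = Δ ρ_m/(ρ_m − ρ_c) = 0.4559 km × 3.301/0.633 = 2.38 km.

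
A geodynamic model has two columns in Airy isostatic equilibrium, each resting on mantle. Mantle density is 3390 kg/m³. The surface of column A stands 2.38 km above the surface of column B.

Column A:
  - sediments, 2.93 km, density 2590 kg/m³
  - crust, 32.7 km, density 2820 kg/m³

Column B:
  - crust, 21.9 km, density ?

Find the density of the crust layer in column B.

2800 kg/m³

Take the compensation level at the base of the deeper column (depth z_c below the surface of column A) and equate Σ ρ_i t_i down to z_c; mantle fills any gap and the z_c terms cancel.
Column A: 2.93×2590 + 32.7×2820 + (z_c − 35.63)×3390
Column B: 2.38×0 + 21.9×ρ + (z_c − 2.38 − 21.9)×3390
The z_c×3390 term appears on both sides and cancels. Collect the known terms of each column as K = Σ(ρt)_known − 3390 × (depth of known layers): K_A = 99802.7 − 3390×35.63 = −20983; K_B = 0 − 3390×(2.38 + 21.9) = −82309.2.
Balance: K_A = K_B + 21.9×ρ, so ρ = (K_A − K_B)/21.9 = 61326.2/21.9 = 2800 kg/m³.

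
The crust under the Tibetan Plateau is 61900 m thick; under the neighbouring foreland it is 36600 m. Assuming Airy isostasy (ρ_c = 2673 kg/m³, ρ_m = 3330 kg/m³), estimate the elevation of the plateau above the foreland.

Excess crust Δ = 61900 m − 36600 m = 25300 m, split between elevation h and root r with h + r = Δ.
Airy balance ρ_c h = (ρ_m − ρ_c) r gives r = h ρ_c/(ρ_m − ρ_c), so h (1 + ρ_c/(ρ_m − ρ_c)) = Δ, i.e. h = Δ (ρ_m − ρ_c)/ρ_m.
h = 25300 m × 657/3330 = 4990 m.

4990 m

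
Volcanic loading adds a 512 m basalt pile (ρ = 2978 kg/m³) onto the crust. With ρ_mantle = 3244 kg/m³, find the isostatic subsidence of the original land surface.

470 m

Subaerial loading: s = t ρ_load / ρ_m.
s = 512 m × 2978/3244 = 470 m.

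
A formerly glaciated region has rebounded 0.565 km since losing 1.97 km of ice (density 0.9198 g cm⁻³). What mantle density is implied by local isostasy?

ρ_m = ρ_ice t / u = 0.9198 × 1.97 km/0.565 km = 3.21 g cm⁻³.

3.21 g cm⁻³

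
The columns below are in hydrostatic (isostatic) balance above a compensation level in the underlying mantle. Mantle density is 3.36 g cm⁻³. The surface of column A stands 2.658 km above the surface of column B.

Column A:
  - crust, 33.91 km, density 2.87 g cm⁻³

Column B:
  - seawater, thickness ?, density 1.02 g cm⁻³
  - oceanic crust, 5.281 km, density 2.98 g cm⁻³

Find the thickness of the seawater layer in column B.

2.43 km

Take the compensation level at the base of the deeper column (depth z_c below the surface of column A) and equate Σ ρ_i t_i down to z_c; mantle fills any gap and the z_c terms cancel.
Column A: 33.91×2.87 + (z_c − 33.91)×3.36
Column B: 2.658×0 + x×1.02 + 5.281×2.98 + (z_c − 2.658 − 5.281 − x)×3.36
The z_c×3.36 term appears on both sides and cancels. Collect the known terms of each column as K = Σ(ρt)_known − 3.36 × (depth of known layers): K_A = 97.3217 − 3.36×33.91 = −16.6159; K_B = 15.73738 − 3.36×(2.658 + 5.281) = −10.93766.
Balance: K_A = K_B − x×(3.36 − 1.02), so x = (K_B − K_A)/(3.36 − 1.02) = 5.67824/2.34 = 2.43 km.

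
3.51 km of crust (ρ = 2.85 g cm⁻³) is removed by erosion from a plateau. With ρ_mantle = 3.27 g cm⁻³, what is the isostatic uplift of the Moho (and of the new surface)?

3.06 km

Unloading: uplift u = e ρ_c/ρ_m = 3.51 km × 2.85/3.27 = 3.06 km.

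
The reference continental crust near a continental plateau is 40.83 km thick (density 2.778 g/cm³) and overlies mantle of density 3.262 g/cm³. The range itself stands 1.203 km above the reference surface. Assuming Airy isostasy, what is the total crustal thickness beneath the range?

Root depth r = h ρ_c / (ρ_m − ρ_c) = 1.203 km × 2.778 / 0.484 = 6.905 km.
Total thickness = T + h + r = 40.83 km + 1.203 km + 6.905 km = 48.9 km.

48.9 km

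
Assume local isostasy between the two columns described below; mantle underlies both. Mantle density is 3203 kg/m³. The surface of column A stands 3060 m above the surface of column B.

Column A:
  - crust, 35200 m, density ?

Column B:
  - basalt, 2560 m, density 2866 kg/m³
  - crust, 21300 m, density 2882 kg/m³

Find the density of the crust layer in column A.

2710 kg/m³

Take the compensation level at the base of the deeper column (depth z_c below the surface of column A) and equate Σ ρ_i t_i down to z_c; mantle fills any gap and the z_c terms cancel.
Column A: 35200×ρ + (z_c − 35200)×3203
Column B: 3060×0 + 2560×2866 + 21300×2882 + (z_c − 3060 − 23860)×3203
The z_c×3203 term appears on both sides and cancels. Collect the known terms of each column as K = Σ(ρt)_known − 3203 × (depth of known layers): K_A = 0 − 3203×35200 = −112745600; K_B = 68723560 − 3203×(3060 + 23860) = −17501200.
Balance: K_A + 35200×ρ = K_B, so ρ = (K_B − K_A)/35200 = 95244400/35200 = 2710 kg/m³.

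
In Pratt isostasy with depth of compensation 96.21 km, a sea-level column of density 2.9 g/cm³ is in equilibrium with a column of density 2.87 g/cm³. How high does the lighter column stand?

1.01 km

ρ_ref D = ρ (D + h) → h = D (ρ_ref − ρ)/ρ.
h = 96.21 km × (2.9 − 2.87)/2.87 = 1.01 km.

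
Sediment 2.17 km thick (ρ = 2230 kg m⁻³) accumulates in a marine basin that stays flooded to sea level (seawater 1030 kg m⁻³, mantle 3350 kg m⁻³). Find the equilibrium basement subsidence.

1.12 km

Submarine loading: the sediment displaces seawater, and the subsidence is in turn flooded, so s (ρ_m − ρ_w) = t (ρ_sed − ρ_w).
s = 2.17 km × (2230 − 1030) / (3350 − 1030) = 1.12 km.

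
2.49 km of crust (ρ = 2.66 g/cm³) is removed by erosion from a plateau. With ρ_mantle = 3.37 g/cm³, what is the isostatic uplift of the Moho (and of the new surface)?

1.97 km

Unloading: uplift u = e ρ_c/ρ_m = 2.49 km × 2.66/3.37 = 1.97 km.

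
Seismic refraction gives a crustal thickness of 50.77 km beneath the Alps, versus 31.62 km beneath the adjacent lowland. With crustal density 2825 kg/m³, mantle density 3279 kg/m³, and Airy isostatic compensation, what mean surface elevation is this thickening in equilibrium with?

Excess crust Δ = 50.77 km − 31.62 km = 19.15 km, split between elevation h and root r with h + r = Δ.
Airy balance ρ_c h = (ρ_m − ρ_c) r gives r = h ρ_c/(ρ_m − ρ_c), so h (1 + ρ_c/(ρ_m − ρ_c)) = Δ, i.e. h = Δ (ρ_m − ρ_c)/ρ_m.
h = 19.15 km × 454/3279 = 2.65 km.

2.65 km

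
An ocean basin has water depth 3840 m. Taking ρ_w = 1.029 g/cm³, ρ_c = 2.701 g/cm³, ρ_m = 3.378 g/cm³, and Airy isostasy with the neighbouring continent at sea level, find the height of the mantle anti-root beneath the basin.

Isostatic balance requires: replacing crust with seawater at the top is compensated by replacing crust with mantle at the base: d (ρ_c − ρ_w) = a (ρ_m − ρ_c).
a = d (ρ_c − ρ_w)/(ρ_m − ρ_c) = 3840 m × 1.672/0.677 = 9480 m.

9480 m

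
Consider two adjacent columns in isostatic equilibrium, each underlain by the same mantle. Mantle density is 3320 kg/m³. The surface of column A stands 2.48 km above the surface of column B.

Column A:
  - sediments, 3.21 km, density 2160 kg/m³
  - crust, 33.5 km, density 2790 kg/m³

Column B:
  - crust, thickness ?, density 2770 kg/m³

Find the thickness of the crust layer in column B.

Take the compensation level at the base of the deeper column (depth z_c below the surface of column A) and equate Σ ρ_i t_i down to z_c; mantle fills any gap and the z_c terms cancel.
Column A: 3.21×2160 + 33.5×2790 + (z_c − 36.71)×3320
Column B: 2.48×0 + x×2770 + (z_c − 2.48 − 0 − x)×3320
The z_c×3320 term appears on both sides and cancels. Collect the known terms of each column as K = Σ(ρt)_known − 3320 × (depth of known layers): K_A = 100398.6 − 3320×36.71 = −21478.6; K_B = 0 − 3320×(2.48 + 0) = −8233.6.
Balance: K_A = K_B − x×(3320 − 2770), so x = (K_B − K_A)/(3320 − 2770) = 13245/550 = 24.1 km.

24.1 km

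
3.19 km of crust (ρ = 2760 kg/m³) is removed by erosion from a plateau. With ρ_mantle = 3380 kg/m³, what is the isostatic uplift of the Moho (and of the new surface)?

Unloading: uplift u = e ρ_c/ρ_m = 3.19 km × 2760/3380 = 2.6 km.

2.6 km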